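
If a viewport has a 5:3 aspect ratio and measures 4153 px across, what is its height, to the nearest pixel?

2492 px

Height = 4153·3/5 = 2491.80.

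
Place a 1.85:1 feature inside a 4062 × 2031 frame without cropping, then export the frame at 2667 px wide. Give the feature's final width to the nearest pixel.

2467 px

In the 4062×2031 frame the feature fills the height: width = 2031 × 1.850 ≈ 3757.35 px.
Scaling 4062 → 2667 is ×0.6566, so the width becomes 3757.35 × 0.6566 ≈ 2466.97 px.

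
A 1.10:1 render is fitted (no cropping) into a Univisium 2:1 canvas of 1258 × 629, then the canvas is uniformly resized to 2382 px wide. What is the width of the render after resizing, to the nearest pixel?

1310 px

At 1258×629 the render is height-limited, so width = 629 × 1.100 ≈ 691.90 px.
The frame scales by 2382/1258 = 1.8935; 691.90 × 1.8935 ≈ 1310.10 px.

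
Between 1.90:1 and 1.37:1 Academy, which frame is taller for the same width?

1.37:1 Academy

1.9 and 1.37; 1.9 > 1.37. The smaller width-to-height ratio is the taller frame.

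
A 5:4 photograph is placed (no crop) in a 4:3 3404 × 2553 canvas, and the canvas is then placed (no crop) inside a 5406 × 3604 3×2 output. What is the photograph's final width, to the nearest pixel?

First fit — 5:4 into 3404×2553 spans the height: 3191.25 × 2553.00.
4:3 in 5406×3604: fills the height, so the intermediate becomes 4805.33 × 3604.00 — a scale of ×1.4117.
The photograph scales with it: width 3191.25 × 1.4117 ≈ 4505.00.

4505 px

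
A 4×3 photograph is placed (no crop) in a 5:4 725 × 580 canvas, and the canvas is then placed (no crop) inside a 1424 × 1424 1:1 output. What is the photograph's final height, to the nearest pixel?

1068 px

4×3 in 725×580: fills the width, so the photograph is 725.00 × 543.75.
The 5:4 canvas is width-limited in 1424×1424, giving 1424.00 × 1139.20; scale factor 1.9641.
Applying the same ×1.9641: 543.75 → 1068.00.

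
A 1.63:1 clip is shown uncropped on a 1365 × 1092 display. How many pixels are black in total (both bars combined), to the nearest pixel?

1.63:1 (1.630) > 5:4 (1.250), so the clip fills the width.
Content height = 1365 / 1.630 ≈ 837.4233 px.
Black = 1092 − 837.4233 = 254.5767 px.
Bar area = 254.5767 × 1365 ≈ 347497 px.

347497 pixels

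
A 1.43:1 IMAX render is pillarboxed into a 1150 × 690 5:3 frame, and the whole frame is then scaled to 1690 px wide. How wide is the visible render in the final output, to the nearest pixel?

At 1150×690 the render is height-limited, so width = 690 × 1.430 ≈ 986.70 px.
Resizing to 1690 px wide multiplies everything by 1.4696: 986.70 → 1450.02 px.

1450 px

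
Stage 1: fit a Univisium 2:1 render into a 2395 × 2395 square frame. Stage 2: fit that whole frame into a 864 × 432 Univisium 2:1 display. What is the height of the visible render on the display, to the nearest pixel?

216 px

First fit — Univisium 2:1 into 2395×2395 spans the width: 2395.00 × 1197.50.
Second fit — the square canvas into 864×432 spans the height: 432.00 × 432.00 (×0.1804 from 2395×2395).
The render scales with it: height 1197.50 × 0.1804 ≈ 216.00.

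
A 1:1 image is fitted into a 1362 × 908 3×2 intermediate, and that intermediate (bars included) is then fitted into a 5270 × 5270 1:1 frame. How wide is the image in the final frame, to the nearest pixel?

First fit — 1:1 into 1362×908 spans the height: 908.00 × 908.00.
Second fit — the 3×2 canvas into 5270×5270 spans the width: 5270.00 × 3513.33 (×3.8693 from 1362×908).
Applying the same ×3.8693: 908.00 → 3513.33.

3513 px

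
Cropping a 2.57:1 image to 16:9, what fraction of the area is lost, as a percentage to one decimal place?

30.8%

16:9 is narrower than 2.57:1, so the crop keeps the full height and trims the width.
Area ratio = (1.778)/(2.570) = 69.17%; the remaining 30.83% is cropped out.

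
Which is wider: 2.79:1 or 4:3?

2.79:1

2.79 and 4:3 = 1.333; 2.79 > 1.333.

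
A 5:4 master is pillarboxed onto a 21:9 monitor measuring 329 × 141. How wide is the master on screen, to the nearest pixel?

176 px

Since 1.250 < 2.333, the master is height-limited.
Content width = 141 × 5/4 ≈ 176.25 px.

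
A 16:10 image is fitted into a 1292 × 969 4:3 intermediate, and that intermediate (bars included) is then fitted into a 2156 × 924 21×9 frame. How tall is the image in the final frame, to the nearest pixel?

770 px

First fit — 16:10 into 1292×969 spans the width: 1292.00 × 807.50.
The 4:3 canvas is height-limited in 2156×924, giving 1232.00 × 924.00; scale factor 0.9536.
So the image's height is 807.50 × 0.9536 ≈ 770.00.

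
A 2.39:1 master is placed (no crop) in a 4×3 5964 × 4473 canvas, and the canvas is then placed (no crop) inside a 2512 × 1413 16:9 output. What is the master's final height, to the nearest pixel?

788 px

First fit — 2.39:1 into 5964×4473 spans the width: 5964.00 × 2495.40.
The 4×3 canvas is height-limited in 2512×1413, giving 1884.00 × 1413.00; scale factor 0.3159.
So the master's height is 2495.40 × 0.3159 ≈ 788.28.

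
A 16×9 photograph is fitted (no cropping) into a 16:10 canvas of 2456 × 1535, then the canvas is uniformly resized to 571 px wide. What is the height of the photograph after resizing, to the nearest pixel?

In the 2456×1535 frame the photograph fills the width: height = 2456 × 9/16 ≈ 1381.50 px.
Scaling 2456 → 571 is ×0.2325, so the height becomes 1381.50 × 0.2325 ≈ 321.19 px.

321 px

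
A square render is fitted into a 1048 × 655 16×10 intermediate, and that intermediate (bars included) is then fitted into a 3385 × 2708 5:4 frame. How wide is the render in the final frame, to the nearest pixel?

2116 px

Inside the 1048×655 canvas the render is height-limited at 655.00 × 655.00.
Second fit — the 16×10 canvas into 3385×2708 spans the width: 3385.00 × 2115.62 (×3.2300 from 1048×655).
So the render's width is 655.00 × 3.2300 ≈ 2115.62.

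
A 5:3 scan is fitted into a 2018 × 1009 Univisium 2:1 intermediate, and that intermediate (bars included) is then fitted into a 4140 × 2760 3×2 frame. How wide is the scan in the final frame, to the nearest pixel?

Inside the 2018×1009 canvas the scan is height-limited at 1681.67 × 1009.00.
Univisium 2:1 in 4140×2760: fills the width, so the intermediate becomes 4140.00 × 2070.00 — a scale of ×2.0515.
The scan scales with it: width 1681.67 × 2.0515 ≈ 3450.00.

3450 px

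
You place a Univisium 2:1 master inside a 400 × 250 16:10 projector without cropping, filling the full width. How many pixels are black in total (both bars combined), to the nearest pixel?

The master is 400 × 1/2 ≈ 200.0000 px tall.
Black = 250 − 200.0000 = 50.0000 px.
Bar area = 50.0000 × 400 ≈ 20000 px.

20000 pixels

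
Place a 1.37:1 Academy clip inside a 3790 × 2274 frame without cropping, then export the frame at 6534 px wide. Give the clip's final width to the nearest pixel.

At 3790×2274 the clip is height-limited, so width = 2274 × 1.370 ≈ 3115.38 px.
The frame scales by 6534/3790 = 1.7240; 3115.38 × 1.7240 ≈ 5370.95 px.

5371 px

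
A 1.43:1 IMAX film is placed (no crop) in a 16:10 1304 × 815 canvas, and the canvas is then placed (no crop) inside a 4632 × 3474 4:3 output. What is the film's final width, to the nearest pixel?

First fit — 1.43:1 IMAX into 1304×815 spans the height: 1165.45 × 815.00.
Second fit — the 16:10 canvas into 4632×3474 spans the width: 4632.00 × 2895.00 (×3.5521 from 1304×815).
Applying the same ×3.5521: 1165.45 → 4139.85.

4140 px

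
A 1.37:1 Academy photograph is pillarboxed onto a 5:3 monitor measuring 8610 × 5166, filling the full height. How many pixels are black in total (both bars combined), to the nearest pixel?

That makes the image 7077.4200 px wide (5166 × 1.370).
Black = 8610 − 7077.4200 = 1532.5800 px.
That's 1532.5800 × 5166 ≈ 7917308 black pixels.

7917308 pixels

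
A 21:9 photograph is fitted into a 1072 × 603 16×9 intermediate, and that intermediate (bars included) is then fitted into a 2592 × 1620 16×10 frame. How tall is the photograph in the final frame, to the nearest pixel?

First fit — 21:9 into 1072×603 spans the width: 1072.00 × 459.43.
16×9 in 2592×1620: fills the width, so the intermediate becomes 2592.00 × 1458.00 — a scale of ×2.4179.
Applying the same ×2.4179: 459.43 → 1110.86.

1111 px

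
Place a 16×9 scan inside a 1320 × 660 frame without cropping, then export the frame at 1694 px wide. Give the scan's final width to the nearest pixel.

Fitted into 1320×660, the scan spans the height; its width is 660 × 16/9 ≈ 1173.33 px.
The frame scales by 1694/1320 = 1.2833; 1173.33 × 1.2833 ≈ 1505.78 px.

1506 px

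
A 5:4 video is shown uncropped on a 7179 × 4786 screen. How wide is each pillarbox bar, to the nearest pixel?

5:4 (1.250) < 3:2 (1.500), so the video fills the height.
The video is 4786 × 5/4 ≈ 5982.50 px wide.
Black = 7179 − 5982.50 = 1196.50 px, or 598.25 per bar.

598 px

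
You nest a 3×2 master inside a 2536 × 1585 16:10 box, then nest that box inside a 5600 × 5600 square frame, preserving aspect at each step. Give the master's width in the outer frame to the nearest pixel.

First fit — 3×2 into 2536×1585 spans the height: 2377.50 × 1585.00.
Second fit — the 16:10 canvas into 5600×5600 spans the width: 5600.00 × 3500.00 (×2.2082 from 2536×1585).
Applying the same ×2.2082: 2377.50 → 5250.00.

5250 px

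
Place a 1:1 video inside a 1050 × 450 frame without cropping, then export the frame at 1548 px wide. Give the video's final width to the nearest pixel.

663 px

In the 1050×450 frame the video fills the height: width = 450 × 1/1 ≈ 450.00 px.
Resizing to 1548 px wide multiplies everything by 1.4743: 450.00 → 663.43 px.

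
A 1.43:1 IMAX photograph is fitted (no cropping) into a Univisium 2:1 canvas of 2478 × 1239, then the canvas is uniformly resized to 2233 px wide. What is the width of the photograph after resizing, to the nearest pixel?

1597 px

At 2478×1239 the photograph is height-limited, so width = 1239 × 1.430 ≈ 1771.77 px.
The frame scales by 2233/2478 = 0.9011; 1771.77 × 0.9011 ≈ 1596.60 px.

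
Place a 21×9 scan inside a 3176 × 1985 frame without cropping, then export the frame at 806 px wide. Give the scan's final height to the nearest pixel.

345 px

At 3176×1985 the scan is width-limited, so height = 3176 × 9/21 ≈ 1361.14 px.
Resizing to 806 px wide multiplies everything by 0.2538: 1361.14 → 345.43 px.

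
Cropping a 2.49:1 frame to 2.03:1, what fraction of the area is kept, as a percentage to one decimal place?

81.5%

2.03:1 is narrower than 2.49:1, so the crop keeps the full height and trims the width.
Area ratio = (2.030)/(2.490) = 81.53% retained.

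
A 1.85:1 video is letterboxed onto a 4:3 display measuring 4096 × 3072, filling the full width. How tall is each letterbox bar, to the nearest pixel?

The video is 4096 / 1.850 ≈ 2214.05 px tall.
Leftover height: 3072 − 2214.05 = 857.95 px → 428.97 each side.

429 px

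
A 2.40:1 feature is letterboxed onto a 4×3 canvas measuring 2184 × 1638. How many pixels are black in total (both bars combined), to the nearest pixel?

1589952 pixels

Since 2.400 > 1.333, the feature is width-limited.
Content height = 2184 / 2.400 ≈ 910.0000 px.
Leftover height: 1638 − 910.0000 = 728.0000 px.
Bar area = 728.0000 × 2184 ≈ 1589952 px.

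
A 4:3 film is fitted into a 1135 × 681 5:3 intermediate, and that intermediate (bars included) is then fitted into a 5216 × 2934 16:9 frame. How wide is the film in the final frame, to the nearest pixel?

3912 px

First fit — 4:3 into 1135×681 spans the height: 908.00 × 681.00.
5:3 in 5216×2934: fills the height, so the intermediate becomes 4890.00 × 2934.00 — a scale of ×4.3084.
Applying the same ×4.3084: 908.00 → 3912.00.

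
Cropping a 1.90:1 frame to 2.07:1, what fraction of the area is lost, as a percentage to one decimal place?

The width stays; only height is cut (since 2.07:1 is wider than 1.90:1).
(1.900)/(2.070) ≈ 0.918 of the area survives, leaving 8.21% discarded.

8.2%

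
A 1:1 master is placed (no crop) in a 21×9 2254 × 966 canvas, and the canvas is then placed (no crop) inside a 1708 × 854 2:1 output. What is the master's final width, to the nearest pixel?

732 px

First fit — 1:1 into 2254×966 spans the height: 966.00 × 966.00.
21×9 in 1708×854: fills the width, so the intermediate becomes 1708.00 × 732.00 — a scale of ×0.7578.
The master scales with it: width 966.00 × 0.7578 ≈ 732.00.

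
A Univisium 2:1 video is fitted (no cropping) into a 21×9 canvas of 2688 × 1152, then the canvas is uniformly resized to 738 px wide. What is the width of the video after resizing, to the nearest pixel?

Fitted into 2688×1152, the video spans the height; its width is 1152 × 2/1 ≈ 2304.00 px.
Resizing to 738 px wide multiplies everything by 0.2746: 2304.00 → 632.57 px.

633 px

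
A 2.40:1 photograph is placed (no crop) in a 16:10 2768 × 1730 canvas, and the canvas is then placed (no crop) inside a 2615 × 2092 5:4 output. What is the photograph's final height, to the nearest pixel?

First fit — 2.40:1 into 2768×1730 spans the width: 2768.00 × 1153.33.
The 16:10 canvas is width-limited in 2615×2092, giving 2615.00 × 1634.38; scale factor 0.9447.
So the photograph's height is 1153.33 × 0.9447 ≈ 1089.58.

1090 px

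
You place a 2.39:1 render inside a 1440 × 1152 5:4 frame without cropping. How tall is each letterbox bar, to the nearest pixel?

275 px

2.39:1 is wider than 5:4, so it spans the full width.
Content height = 1440 / 2.390 ≈ 602.51 px.
1152 − 602.51 = 549.49 px of bars (274.74 each).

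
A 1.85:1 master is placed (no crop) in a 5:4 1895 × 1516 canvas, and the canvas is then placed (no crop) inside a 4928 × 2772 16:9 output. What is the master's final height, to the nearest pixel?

First fit — 1.85:1 into 1895×1516 spans the width: 1895.00 × 1024.32.
5:4 in 4928×2772: fills the height, so the intermediate becomes 3465.00 × 2772.00 — a scale of ×1.8285.
So the master's height is 1024.32 × 1.8285 ≈ 1872.97.

1873 px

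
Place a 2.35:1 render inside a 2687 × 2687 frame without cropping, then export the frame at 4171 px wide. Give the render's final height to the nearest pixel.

At 2687×2687 the render is width-limited, so height = 2687 / 2.350 ≈ 1143.40 px.
Resizing to 4171 px wide multiplies everything by 1.5523: 1143.40 → 1774.89 px.

1775 px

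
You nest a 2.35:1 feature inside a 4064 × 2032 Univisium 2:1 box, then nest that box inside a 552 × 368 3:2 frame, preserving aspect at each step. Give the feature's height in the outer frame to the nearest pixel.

235 px

2.35:1 in 4064×2032: fills the width, so the feature is 4064.00 × 1729.36.
Second fit — the Univisium 2:1 canvas into 552×368 spans the width: 552.00 × 276.00 (×0.1358 from 4064×2032).
So the feature's height is 1729.36 × 0.1358 ≈ 234.89.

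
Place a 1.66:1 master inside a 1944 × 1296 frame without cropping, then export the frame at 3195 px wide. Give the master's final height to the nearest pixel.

Fitted into 1944×1296, the master spans the width; its height is 1944 / 1.660 ≈ 1171.08 px.
Scaling 1944 → 3195 is ×1.6435, so the height becomes 1171.08 × 1.6435 ≈ 1924.70 px.

1925 px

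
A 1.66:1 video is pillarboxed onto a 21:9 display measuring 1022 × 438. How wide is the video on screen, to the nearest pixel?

Since 1.660 < 2.333, the video is height-limited.
That makes the image 727.08 px wide (438 × 1.660).

727 px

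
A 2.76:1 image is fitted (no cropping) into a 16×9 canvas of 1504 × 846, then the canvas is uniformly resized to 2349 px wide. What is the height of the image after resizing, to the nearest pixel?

851 px

In the 1504×846 frame the image fills the width: height = 1504 / 2.760 ≈ 544.93 px.
The frame scales by 2349/1504 = 1.5618; 544.93 × 1.5618 ≈ 851.09 px.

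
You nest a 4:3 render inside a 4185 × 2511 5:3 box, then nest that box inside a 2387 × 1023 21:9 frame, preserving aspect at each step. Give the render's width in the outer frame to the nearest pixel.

1364 px

Inside the 4185×2511 canvas the render is height-limited at 3348.00 × 2511.00.
5:3 in 2387×1023: fills the height, so the intermediate becomes 1705.00 × 1023.00 — a scale of ×0.4074.
So the render's width is 3348.00 × 0.4074 ≈ 1364.00.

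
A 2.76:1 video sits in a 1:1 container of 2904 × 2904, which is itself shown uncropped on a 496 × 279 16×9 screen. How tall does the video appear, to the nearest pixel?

101 px

First fit — 2.76:1 into 2904×2904 spans the width: 2904.00 × 1052.17.
The 1:1 canvas is height-limited in 496×279, giving 279.00 × 279.00; scale factor 0.0961.
The video scales with it: height 1052.17 × 0.0961 ≈ 101.09.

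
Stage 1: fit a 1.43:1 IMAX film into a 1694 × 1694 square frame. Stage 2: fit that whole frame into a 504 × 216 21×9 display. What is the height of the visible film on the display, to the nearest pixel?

151 px

1.43:1 IMAX in 1694×1694: fills the width, so the film is 1694.00 × 1184.62.
The square canvas is height-limited in 504×216, giving 216.00 × 216.00; scale factor 0.1275.
The film scales with it: height 1184.62 × 0.1275 ≈ 151.05.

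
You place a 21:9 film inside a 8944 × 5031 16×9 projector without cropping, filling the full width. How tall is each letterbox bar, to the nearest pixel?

599 px

The film is 8944 × 9/21 ≈ 3833.14 px tall.
Black = 5031 − 3833.14 = 1197.86 px, or 598.93 per bar.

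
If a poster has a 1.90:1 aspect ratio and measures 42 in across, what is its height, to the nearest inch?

22 in

At 1.90:1, 42 / 1.900 ≈ 22.11.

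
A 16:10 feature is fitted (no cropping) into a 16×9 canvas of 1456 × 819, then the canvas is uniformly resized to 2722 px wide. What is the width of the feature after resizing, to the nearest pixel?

In the 1456×819 frame the feature fills the height: width = 819 × 16/10 ≈ 1310.40 px.
Resizing to 2722 px wide multiplies everything by 1.8695: 1310.40 → 2449.80 px.

2450 px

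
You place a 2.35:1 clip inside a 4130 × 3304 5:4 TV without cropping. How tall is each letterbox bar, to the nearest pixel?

2.35:1 is wider than 5:4, so it spans the full width.
Content height = 4130 / 2.350 ≈ 1757.45 px.
Black = 3304 − 1757.45 = 1546.55 px, or 773.28 per bar.

773 px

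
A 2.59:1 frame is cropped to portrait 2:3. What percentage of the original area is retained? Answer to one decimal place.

Going from 2.59:1 to portrait 2:3 means cutting width while keeping height.
Fraction kept = (0.667)/(2.590) ≈ 25.74%.

25.7%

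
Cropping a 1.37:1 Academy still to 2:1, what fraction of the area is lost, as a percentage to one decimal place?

2:1 is wider than 1.37:1 Academy, so the crop keeps the full width and trims the height.
Area ratio = (1.370)/(2.000) = 68.50%; the remaining 31.50% is cropped out.

31.5%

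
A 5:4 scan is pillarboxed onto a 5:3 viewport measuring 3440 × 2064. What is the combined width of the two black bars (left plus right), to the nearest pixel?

5:4 (1.250) < 5:3 (1.667), so the scan fills the height.
The scan is 2064 × 5/4 ≈ 2580.00 px wide.
Leftover width: 3440 − 2580.00 = 860.00 px.

860 px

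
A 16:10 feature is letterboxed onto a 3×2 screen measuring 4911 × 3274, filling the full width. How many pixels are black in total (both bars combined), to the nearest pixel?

That makes the image 3069.3750 px tall (4911 × 10/16).
Leftover height: 3274 − 3069.3750 = 204.6250 px.
Across the 4911-px span: 204.6250 × 4911 ≈ 1004913 px.

1004913 pixels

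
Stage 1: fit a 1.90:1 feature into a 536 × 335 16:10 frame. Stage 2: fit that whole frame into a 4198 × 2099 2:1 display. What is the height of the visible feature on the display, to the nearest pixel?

1768 px

1.90:1 in 536×335: fills the width, so the feature is 536.00 × 282.11.
Second fit — the 16:10 canvas into 4198×2099 spans the height: 3358.40 × 2099.00 (×6.2657 from 536×335).
So the feature's height is 282.11 × 6.2657 ≈ 1767.58.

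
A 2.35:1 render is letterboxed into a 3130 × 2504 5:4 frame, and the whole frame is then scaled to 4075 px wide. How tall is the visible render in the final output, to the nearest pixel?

In the 3130×2504 frame the render fills the width: height = 3130 / 2.350 ≈ 1331.91 px.
Resizing to 4075 px wide multiplies everything by 1.3019: 1331.91 → 1734.04 px.

1734 px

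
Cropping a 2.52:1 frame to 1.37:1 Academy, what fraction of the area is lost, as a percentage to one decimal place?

The height stays; only width is cut (since 1.37:1 Academy is narrower than 2.52:1).
Fraction kept = (1.370)/(2.520) ≈ 54.37%, so 45.63% is lost.

45.6%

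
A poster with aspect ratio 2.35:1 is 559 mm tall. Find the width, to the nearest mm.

559 × 2.350 = 1313.65.

1314 mm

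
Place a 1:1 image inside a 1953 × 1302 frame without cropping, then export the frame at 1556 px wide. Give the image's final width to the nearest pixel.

1037 px

At 1953×1302 the image is height-limited, so width = 1302 × 1/1 ≈ 1302.00 px.
Scaling 1953 → 1556 is ×0.7967, so the width becomes 1302.00 × 0.7967 ≈ 1037.33 px.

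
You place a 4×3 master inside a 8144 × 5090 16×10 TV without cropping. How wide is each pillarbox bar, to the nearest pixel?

679 px

Since 1.333 < 1.600, the master is height-limited.
Content width = 5090 × 4/3 ≈ 6786.67 px.
8144 − 6786.67 = 1357.33 px of bars (678.67 each).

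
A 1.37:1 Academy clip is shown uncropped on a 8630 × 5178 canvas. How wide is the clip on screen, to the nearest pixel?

Since 1.370 < 1.667, the clip is height-limited.
Content width = 5178 × 1.370 ≈ 7093.86 px.

7094 px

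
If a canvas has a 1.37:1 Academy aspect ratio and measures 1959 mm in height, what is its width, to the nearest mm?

2684 mm

1959 × 1.370 = 2683.83.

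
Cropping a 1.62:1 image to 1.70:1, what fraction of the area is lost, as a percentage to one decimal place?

1.70:1 is wider than 1.62:1, so the crop keeps the full width and trims the height.
Fraction kept = (1.620)/(1.700) ≈ 95.29%, so 4.71% is lost.

4.7%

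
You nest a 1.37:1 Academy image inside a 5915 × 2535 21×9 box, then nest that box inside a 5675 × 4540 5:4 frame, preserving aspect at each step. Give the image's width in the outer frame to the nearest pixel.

First fit — 1.37:1 Academy into 5915×2535 spans the height: 3472.95 × 2535.00.
21×9 in 5675×4540: fills the width, so the intermediate becomes 5675.00 × 2432.14 — a scale of ×0.9594.
So the image's width is 3472.95 × 0.9594 ≈ 3332.04.

3332 px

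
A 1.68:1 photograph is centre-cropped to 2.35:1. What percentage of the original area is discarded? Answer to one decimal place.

The width stays; only height is cut (since 2.35:1 is wider than 1.68:1).
Fraction kept = (1.680)/(2.350) ≈ 71.49%, so 28.51% is lost.

28.5%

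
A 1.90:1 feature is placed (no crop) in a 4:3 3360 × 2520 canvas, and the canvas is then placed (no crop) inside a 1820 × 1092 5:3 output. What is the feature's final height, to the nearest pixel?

1.90:1 in 3360×2520: fills the width, so the feature is 3360.00 × 1768.42.
Second fit — the 4:3 canvas into 1820×1092 spans the height: 1456.00 × 1092.00 (×0.4333 from 3360×2520).
So the feature's height is 1768.42 × 0.4333 ≈ 766.32.

766 px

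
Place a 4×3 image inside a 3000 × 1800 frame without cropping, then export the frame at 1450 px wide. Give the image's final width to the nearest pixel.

At 3000×1800 the image is height-limited, so width = 1800 × 4/3 ≈ 2400.00 px.
Scaling 3000 → 1450 is ×0.4833, so the width becomes 2400.00 × 0.4833 ≈ 1160.00 px.

1160 px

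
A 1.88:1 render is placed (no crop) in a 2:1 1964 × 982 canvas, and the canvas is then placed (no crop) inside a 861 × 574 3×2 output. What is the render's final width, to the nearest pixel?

First fit — 1.88:1 into 1964×982 spans the height: 1846.16 × 982.00.
2:1 in 861×574: fills the width, so the intermediate becomes 861.00 × 430.50 — a scale of ×0.4384.
So the render's width is 1846.16 × 0.4384 ≈ 809.34.

809 px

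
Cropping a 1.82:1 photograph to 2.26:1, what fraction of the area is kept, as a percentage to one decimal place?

80.5%

The width stays; only height is cut (since 2.26:1 is wider than 1.82:1).
Fraction kept = (1.820)/(2.260) ≈ 80.53%.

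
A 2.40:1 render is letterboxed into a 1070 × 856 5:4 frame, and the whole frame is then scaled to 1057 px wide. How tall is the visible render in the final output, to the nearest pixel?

Fitted into 1070×856, the render spans the width; its height is 1070 / 2.400 ≈ 445.83 px.
The frame scales by 1057/1070 = 0.9879; 445.83 × 0.9879 ≈ 440.42 px.

440 px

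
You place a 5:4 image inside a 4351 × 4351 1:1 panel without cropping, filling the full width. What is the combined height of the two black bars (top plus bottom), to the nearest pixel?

870 px

The image is 4351 × 4/5 ≈ 3480.80 px tall.
Leftover height: 4351 − 3480.80 = 870.20 px.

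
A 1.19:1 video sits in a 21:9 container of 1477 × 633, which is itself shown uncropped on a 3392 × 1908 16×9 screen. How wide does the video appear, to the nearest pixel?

1.19:1 in 1477×633: fills the height, so the video is 753.27 × 633.00.
Second fit — the 21:9 canvas into 3392×1908 spans the width: 3392.00 × 1453.71 (×2.2965 from 1477×633).
Applying the same ×2.2965: 753.27 → 1729.92.

1730 px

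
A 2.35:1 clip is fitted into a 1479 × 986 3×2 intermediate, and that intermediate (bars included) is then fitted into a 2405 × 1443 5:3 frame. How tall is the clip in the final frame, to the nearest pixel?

Inside the 1479×986 canvas the clip is width-limited at 1479.00 × 629.36.
Second fit — the 3×2 canvas into 2405×1443 spans the height: 2164.50 × 1443.00 (×1.4635 from 1479×986).
Applying the same ×1.4635: 629.36 → 921.06.

921 px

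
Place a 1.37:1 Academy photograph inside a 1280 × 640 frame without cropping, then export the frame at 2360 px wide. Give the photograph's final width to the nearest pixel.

1617 px

Fitted into 1280×640, the photograph spans the height; its width is 640 × 1.370 ≈ 876.80 px.
The frame scales by 2360/1280 = 1.8438; 876.80 × 1.8438 ≈ 1616.60 px.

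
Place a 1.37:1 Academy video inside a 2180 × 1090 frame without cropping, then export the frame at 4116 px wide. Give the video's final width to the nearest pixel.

At 2180×1090 the video is height-limited, so width = 1090 × 1.370 ≈ 1493.30 px.
The frame scales by 4116/2180 = 1.8881; 1493.30 × 1.8881 ≈ 2819.46 px.

2819 px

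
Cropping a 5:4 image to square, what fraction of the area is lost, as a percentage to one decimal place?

The height stays; only width is cut (since square is narrower than 5:4).
Fraction kept = (1.000)/(1.250) ≈ 80.00%, so 20.00% is lost.

20.0%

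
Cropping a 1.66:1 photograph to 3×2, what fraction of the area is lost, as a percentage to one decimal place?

The height stays; only width is cut (since 3×2 is narrower than 1.66:1).
Area ratio = (1.500)/(1.660) = 90.36%; the remaining 9.64% is cropped out.

9.6%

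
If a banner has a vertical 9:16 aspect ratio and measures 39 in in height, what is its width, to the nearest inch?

Width = 39 × 9/16 = 21.94.

22 in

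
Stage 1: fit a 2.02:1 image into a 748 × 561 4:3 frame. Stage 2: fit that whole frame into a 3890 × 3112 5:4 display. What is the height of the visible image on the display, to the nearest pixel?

1926 px

2.02:1 in 748×561: fills the width, so the image is 748.00 × 370.30.
4:3 in 3890×3112: fills the width, so the intermediate becomes 3890.00 × 2917.50 — a scale of ×5.2005.
The image scales with it: height 370.30 × 5.2005 ≈ 1925.74.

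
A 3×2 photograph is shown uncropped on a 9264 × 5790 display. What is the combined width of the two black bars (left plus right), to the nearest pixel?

579 px

3×2 is narrower than 16×10, so it spans the full height.
That makes the image 8685.00 px wide (5790 × 3/2).
Black = 9264 − 8685.00 = 579.00 px.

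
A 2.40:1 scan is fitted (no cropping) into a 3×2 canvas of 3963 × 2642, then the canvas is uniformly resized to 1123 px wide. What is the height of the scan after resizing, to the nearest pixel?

Fitted into 3963×2642, the scan spans the width; its height is 3963 / 2.400 ≈ 1651.25 px.
The frame scales by 1123/3963 = 0.2834; 1651.25 × 0.2834 ≈ 467.92 px.

468 px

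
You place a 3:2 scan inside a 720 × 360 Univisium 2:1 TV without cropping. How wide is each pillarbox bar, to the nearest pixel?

3:2 (1.500) < Univisium 2:1 (2.000), so the scan fills the height.
That makes the image 540.00 px wide (360 × 3/2).
Black = 720 − 540.00 = 180.00 px, or 90.00 per bar.

90 px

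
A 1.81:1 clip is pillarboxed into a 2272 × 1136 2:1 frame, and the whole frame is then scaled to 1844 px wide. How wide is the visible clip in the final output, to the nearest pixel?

At 2272×1136 the clip is height-limited, so width = 1136 × 1.810 ≈ 2056.16 px.
Resizing to 1844 px wide multiplies everything by 0.8116: 2056.16 → 1668.82 px.

1669 px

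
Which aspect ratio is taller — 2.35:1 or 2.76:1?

2.35:1

2.35 and 2.76; 2.76 > 2.35. The smaller width-to-height ratio is the taller frame.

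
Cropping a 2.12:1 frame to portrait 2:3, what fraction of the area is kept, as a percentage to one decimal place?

The height stays; only width is cut (since portrait 2:3 is narrower than 2.12:1).
(0.667)/(2.120) ≈ 0.314 of the area survives.

31.4%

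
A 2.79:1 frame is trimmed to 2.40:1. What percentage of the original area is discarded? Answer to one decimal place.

Going from 2.79:1 to 2.40:1 means cutting width while keeping height.
Area ratio = (2.400)/(2.790) = 86.02%; the remaining 13.98% is cropped out.

14.0%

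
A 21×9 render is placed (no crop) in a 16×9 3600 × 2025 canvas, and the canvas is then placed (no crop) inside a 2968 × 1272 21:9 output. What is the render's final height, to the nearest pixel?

969 px

Inside the 3600×2025 canvas the render is width-limited at 3600.00 × 1542.86.
The 16×9 canvas is height-limited in 2968×1272, giving 2261.33 × 1272.00; scale factor 0.6281.
So the render's height is 1542.86 × 0.6281 ≈ 969.14.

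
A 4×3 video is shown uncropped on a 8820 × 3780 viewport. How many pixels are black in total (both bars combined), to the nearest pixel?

Since 1.333 < 2.333, the video is height-limited.
The video is 3780 × 4/3 ≈ 5040.0000 px wide.
8820 − 5040.0000 = 3780.0000 px of bars.
Across the 3780-px span: 3780.0000 × 3780 ≈ 14288400 px.

14288400 pixels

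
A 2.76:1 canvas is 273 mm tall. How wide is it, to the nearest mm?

753 mm

273 × 2.760 = 753.48.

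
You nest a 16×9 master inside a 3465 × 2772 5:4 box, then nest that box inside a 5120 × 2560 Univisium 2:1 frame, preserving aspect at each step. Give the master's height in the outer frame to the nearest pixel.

1800 px

16×9 in 3465×2772: fills the width, so the master is 3465.00 × 1949.06.
Second fit — the 5:4 canvas into 5120×2560 spans the height: 3200.00 × 2560.00 (×0.9235 from 3465×2772).
The master scales with it: height 1949.06 × 0.9235 ≈ 1800.00.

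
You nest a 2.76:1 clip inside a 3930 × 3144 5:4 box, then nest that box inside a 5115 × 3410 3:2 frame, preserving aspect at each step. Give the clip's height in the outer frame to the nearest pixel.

1544 px

Inside the 3930×3144 canvas the clip is width-limited at 3930.00 × 1423.91.
The 5:4 canvas is height-limited in 5115×3410, giving 4262.50 × 3410.00; scale factor 1.0846.
Applying the same ×1.0846: 1423.91 → 1544.38.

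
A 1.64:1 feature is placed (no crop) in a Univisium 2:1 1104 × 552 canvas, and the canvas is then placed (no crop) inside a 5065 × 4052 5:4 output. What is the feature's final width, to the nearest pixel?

4153 px

1.64:1 in 1104×552: fills the height, so the feature is 905.28 × 552.00.
Second fit — the Univisium 2:1 canvas into 5065×4052 spans the width: 5065.00 × 2532.50 (×4.5879 from 1104×552).
So the feature's width is 905.28 × 4.5879 ≈ 4153.30.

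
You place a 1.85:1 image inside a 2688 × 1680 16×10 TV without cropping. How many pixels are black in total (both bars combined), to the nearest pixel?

610249 pixels

Since 1.850 > 1.600, the image is width-limited.
The image is 2688 / 1.850 ≈ 1452.9730 px tall.
1680 − 1452.9730 = 227.0270 px of bars.
Across the 2688-px span: 227.0270 × 2688 ≈ 610249 px.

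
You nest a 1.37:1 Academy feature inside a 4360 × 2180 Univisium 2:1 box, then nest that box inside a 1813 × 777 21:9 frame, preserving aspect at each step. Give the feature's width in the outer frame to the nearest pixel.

1.37:1 Academy in 4360×2180: fills the height, so the feature is 2986.60 × 2180.00.
Univisium 2:1 in 1813×777: fills the height, so the intermediate becomes 1554.00 × 777.00 — a scale of ×0.3564.
The feature scales with it: width 2986.60 × 0.3564 ≈ 1064.49.

1064 px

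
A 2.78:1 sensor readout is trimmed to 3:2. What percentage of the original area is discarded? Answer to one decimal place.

46.0%

3:2 is narrower than 2.78:1, so the crop keeps the full height and trims the width.
Fraction kept = (1.500)/(2.780) ≈ 53.96%, so 46.04% is lost.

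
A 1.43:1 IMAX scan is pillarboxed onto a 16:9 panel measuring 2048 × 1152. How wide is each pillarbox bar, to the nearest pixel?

1.43:1 IMAX (1.430) < 16:9 (1.778), so the scan fills the height.
Content width = 1152 × 1.430 ≈ 1647.36 px.
Black = 2048 − 1647.36 = 400.64 px, or 200.32 per bar.

200 px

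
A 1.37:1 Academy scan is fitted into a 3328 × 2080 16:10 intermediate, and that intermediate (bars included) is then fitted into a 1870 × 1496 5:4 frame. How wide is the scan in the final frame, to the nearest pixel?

1601 px

First fit — 1.37:1 Academy into 3328×2080 spans the height: 2849.60 × 2080.00.
16:10 in 1870×1496: fills the width, so the intermediate becomes 1870.00 × 1168.75 — a scale of ×0.5619.
The scan scales with it: width 2849.60 × 0.5619 ≈ 1601.19.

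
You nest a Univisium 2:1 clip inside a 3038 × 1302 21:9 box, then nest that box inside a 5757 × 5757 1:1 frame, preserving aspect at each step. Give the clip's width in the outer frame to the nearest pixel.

4935 px

First fit — Univisium 2:1 into 3038×1302 spans the height: 2604.00 × 1302.00.
The 21:9 canvas is width-limited in 5757×5757, giving 5757.00 × 2467.29; scale factor 1.8950.
So the clip's width is 2604.00 × 1.8950 ≈ 4934.57.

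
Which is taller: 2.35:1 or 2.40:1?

2.35 and 2.4; 2.4 > 2.35. The smaller width-to-height ratio is the taller frame.

2.35:1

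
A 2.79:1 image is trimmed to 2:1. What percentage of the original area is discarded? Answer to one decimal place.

The height stays; only width is cut (since 2:1 is narrower than 2.79:1).
Fraction kept = (2.000)/(2.790) ≈ 71.68%, so 28.32% is lost.

28.3%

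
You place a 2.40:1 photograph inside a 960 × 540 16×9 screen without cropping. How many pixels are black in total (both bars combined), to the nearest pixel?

2.40:1 (2.400) > 16×9 (1.778), so the photograph fills the width.
Content height = 960 / 2.400 ≈ 400.0000 px.
Black = 540 − 400.0000 = 140.0000 px.
That's 140.0000 × 960 ≈ 134400 black pixels.

134400 pixels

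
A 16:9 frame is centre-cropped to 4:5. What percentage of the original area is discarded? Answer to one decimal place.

Going from 16:9 to 4:5 means cutting width while keeping height.
(0.800)/(1.778) ≈ 0.450 of the area survives, leaving 55.00% discarded.

55.0%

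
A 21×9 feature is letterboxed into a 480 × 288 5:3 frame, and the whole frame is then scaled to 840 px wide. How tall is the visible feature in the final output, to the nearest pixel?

360 px

In the 480×288 frame the feature fills the width: height = 480 × 9/21 ≈ 205.71 px.
Scaling 480 → 840 is ×1.7500, so the height becomes 205.71 × 1.7500 ≈ 360.00 px.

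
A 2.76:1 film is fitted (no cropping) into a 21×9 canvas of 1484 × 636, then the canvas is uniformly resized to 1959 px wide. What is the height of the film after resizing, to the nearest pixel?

At 1484×636 the film is width-limited, so height = 1484 / 2.760 ≈ 537.68 px.
The frame scales by 1959/1484 = 1.3201; 537.68 × 1.3201 ≈ 709.78 px.

710 px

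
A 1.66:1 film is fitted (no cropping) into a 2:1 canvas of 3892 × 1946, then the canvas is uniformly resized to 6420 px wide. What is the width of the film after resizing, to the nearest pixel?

5329 px

At 3892×1946 the film is height-limited, so width = 1946 × 1.660 ≈ 3230.36 px.
Resizing to 6420 px wide multiplies everything by 1.6495: 3230.36 → 5328.60 px.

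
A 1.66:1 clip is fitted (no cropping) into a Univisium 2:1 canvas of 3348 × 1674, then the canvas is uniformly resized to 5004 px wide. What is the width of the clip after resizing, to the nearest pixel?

In the 3348×1674 frame the clip fills the height: width = 1674 × 1.660 ≈ 2778.84 px.
Scaling 3348 → 5004 is ×1.4946, so the width becomes 2778.84 × 1.4946 ≈ 4153.32 px.

4153 px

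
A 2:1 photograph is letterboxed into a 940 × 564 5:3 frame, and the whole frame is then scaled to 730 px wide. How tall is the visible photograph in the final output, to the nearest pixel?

365 px

At 940×564 the photograph is width-limited, so height = 940 × 1/2 ≈ 470.00 px.
The frame scales by 730/940 = 0.7766; 470.00 × 0.7766 ≈ 365.00 px.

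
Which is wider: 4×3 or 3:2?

4×3 = 1.333 and 3:2 = 1.5; 1.5 > 1.333.

3:2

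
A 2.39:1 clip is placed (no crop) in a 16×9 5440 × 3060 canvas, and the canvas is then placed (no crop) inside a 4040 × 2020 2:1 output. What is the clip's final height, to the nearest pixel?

1503 px

Inside the 5440×3060 canvas the clip is width-limited at 5440.00 × 2276.15.
The 16×9 canvas is height-limited in 4040×2020, giving 3591.11 × 2020.00; scale factor 0.6601.
So the clip's height is 2276.15 × 0.6601 ≈ 1502.56.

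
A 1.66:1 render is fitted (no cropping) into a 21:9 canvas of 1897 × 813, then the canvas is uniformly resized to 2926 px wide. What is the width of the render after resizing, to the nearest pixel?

In the 1897×813 frame the render fills the height: width = 813 × 1.660 ≈ 1349.58 px.
Scaling 1897 → 2926 is ×1.5424, so the width becomes 1349.58 × 1.5424 ≈ 2081.64 px.

2082 px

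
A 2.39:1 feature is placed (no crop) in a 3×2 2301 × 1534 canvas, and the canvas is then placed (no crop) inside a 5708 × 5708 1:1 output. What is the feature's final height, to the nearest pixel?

First fit — 2.39:1 into 2301×1534 spans the width: 2301.00 × 962.76.
3×2 in 5708×5708: fills the width, so the intermediate becomes 5708.00 × 3805.33 — a scale of ×2.4807.
Applying the same ×2.4807: 962.76 → 2388.28.

2388 px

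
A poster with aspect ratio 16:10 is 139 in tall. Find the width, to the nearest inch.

139 / 10 × 16 = 222.40.

222 in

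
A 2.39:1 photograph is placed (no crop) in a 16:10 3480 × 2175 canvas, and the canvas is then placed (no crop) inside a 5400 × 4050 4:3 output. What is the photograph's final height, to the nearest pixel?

2.39:1 in 3480×2175: fills the width, so the photograph is 3480.00 × 1456.07.
The 16:10 canvas is width-limited in 5400×4050, giving 5400.00 × 3375.00; scale factor 1.5517.
So the photograph's height is 1456.07 × 1.5517 ≈ 2259.41.

2259 px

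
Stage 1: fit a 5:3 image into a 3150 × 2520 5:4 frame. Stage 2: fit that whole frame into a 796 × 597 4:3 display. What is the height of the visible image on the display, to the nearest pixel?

Inside the 3150×2520 canvas the image is width-limited at 3150.00 × 1890.00.
5:4 in 796×597: fills the height, so the intermediate becomes 746.25 × 597.00 — a scale of ×0.2369.
The image scales with it: height 1890.00 × 0.2369 ≈ 447.75.

448 px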